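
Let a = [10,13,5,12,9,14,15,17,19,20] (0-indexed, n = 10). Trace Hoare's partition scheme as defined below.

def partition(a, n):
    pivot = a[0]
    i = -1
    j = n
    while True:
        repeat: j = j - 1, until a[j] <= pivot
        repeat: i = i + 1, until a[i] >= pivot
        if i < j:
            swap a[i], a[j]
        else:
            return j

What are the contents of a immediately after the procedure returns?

[9,5,13,12,10,14,15,17,19,20]

pivot = a[0] = 10; i = -1, j = 10
j→4 (a[4]=9≤10), i→0 (a[0]=10≥10); i<j, swap → [9,13,5,12,10,14,15,17,19,20]
j→2 (a[2]=5≤10), i→1 (a[1]=13≥10); i<j, swap → [9,5,13,12,10,14,15,17,19,20]
j→1, i→2; i≥j, return j=1. a = [9,5,13,12,10,14,15,17,19,20]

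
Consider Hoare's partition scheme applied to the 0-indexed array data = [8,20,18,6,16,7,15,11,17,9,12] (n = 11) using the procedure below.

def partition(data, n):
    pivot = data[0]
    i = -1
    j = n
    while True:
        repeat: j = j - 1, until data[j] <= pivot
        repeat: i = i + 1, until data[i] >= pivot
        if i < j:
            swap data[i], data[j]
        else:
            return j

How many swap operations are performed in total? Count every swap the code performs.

2

pivot=8
j stops at 5 (7), i stops at 0 (8); swap ⇒ [7,20,18,6,16,8,15,11,17,9,12]
j stops at 3 (6), i stops at 1 (20); swap ⇒ [7,6,18,20,16,8,15,11,17,9,12]
j stops at 1, i stops at 2; i≥j ⇒ return 1. data=[7,6,18,20,16,8,15,11,17,9,12]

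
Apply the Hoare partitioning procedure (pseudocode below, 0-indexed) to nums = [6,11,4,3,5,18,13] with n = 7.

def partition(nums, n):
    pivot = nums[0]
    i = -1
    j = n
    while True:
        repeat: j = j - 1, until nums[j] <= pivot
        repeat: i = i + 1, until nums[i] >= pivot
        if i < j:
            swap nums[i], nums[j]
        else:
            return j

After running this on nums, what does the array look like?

[5,3,4,11,6,18,13]

pivot=6
j stops at 4 (5), i stops at 0 (6); swap ⇒ [5,11,4,3,6,18,13]
j stops at 3 (3), i stops at 1 (11); swap ⇒ [5,3,4,11,6,18,13]
j stops at 2, i stops at 3; i≥j ⇒ return 2. nums=[5,3,4,11,6,18,13]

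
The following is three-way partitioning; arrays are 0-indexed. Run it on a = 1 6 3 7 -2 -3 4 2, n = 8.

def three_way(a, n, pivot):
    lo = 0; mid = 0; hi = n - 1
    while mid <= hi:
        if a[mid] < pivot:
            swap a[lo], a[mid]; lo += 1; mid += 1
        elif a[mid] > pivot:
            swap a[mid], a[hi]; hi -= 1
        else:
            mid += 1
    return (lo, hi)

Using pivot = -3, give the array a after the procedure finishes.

-3 3 7 -2 6 4 2 1

pivot = -3; lo=0, mid=0, hi=7
a[mid]=1>-3: swap a[0],a[7]; hi=6 → 2 6 3 7 -2 -3 4 1
a[mid]=2>-3: swap a[0],a[6]; hi=5 → 4 6 3 7 -2 -3 2 1
a[mid]=4>-3: swap a[0],a[5]; hi=4 → -3 6 3 7 -2 4 2 1
a[mid]=-3=-3: mid=1
a[mid]=6>-3: swap a[1],a[4]; hi=3 → -3 -2 3 7 6 4 2 1
a[mid]=-2>-3: swap a[1],a[3]; hi=2 → -3 7 3 -2 6 4 2 1
a[mid]=7>-3: swap a[1],a[2]; hi=1 → -3 3 7 -2 6 4 2 1
a[mid]=3>-3: swap a[1],a[1]; hi=0 → -3 3 7 -2 6 4 2 1
end: lo=0, hi=0; a = -3 3 7 -2 6 4 2 1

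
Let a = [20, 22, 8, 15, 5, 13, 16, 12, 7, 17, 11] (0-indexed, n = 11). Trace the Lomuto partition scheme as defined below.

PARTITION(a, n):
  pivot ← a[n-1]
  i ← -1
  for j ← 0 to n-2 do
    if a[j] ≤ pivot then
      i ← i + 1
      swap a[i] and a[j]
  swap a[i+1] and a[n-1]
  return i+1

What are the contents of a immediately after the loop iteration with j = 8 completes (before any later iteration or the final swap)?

[8, 5, 7, 15, 22, 13, 16, 12, 20, 17, 11]

pivot=11, i=-1
j=0: 20>11, skip
j=1: 22>11, skip
j=2: 8≤11, i=0, swap(0,2) ⇒ [8, 22, 20, 15, 5, 13, 16, 12, 7, 17, 11]
j=3: 15>11, skip
j=4: 5≤11, i=1, swap(1,4) ⇒ [8, 5, 20, 15, 22, 13, 16, 12, 7, 17, 11]
j=5: 13>11, skip
j=6: 16>11, skip
j=7: 12>11, skip
j=8: 7≤11, i=2, swap(2,8) ⇒ [8, 5, 7, 15, 22, 13, 16, 12, 20, 17, 11]
(after j=8) a = [8, 5, 7, 15, 22, 13, 16, 12, 20, 17, 11]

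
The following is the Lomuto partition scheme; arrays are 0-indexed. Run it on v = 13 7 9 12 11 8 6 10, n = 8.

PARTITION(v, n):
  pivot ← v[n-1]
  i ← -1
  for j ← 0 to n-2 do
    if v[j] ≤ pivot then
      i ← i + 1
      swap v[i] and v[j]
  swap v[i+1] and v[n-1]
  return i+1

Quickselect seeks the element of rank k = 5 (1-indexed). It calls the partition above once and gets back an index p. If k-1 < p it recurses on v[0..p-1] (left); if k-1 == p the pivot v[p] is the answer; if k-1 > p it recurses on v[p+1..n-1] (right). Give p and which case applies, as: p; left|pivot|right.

pivot=10, i=-1
j=0: 13>10, skip
j=1: 7≤10, i=0, swap(0,1) ⇒ 7 13 9 12 11 8 6 10
j=2: 9≤10, i=1, swap(1,2) ⇒ 7 9 13 12 11 8 6 10
j=3: 12>10, skip
j=4: 11>10, skip
j=5: 8≤10, i=2, swap(2,5) ⇒ 7 9 8 12 11 13 6 10
j=6: 6≤10, i=3, swap(3,6) ⇒ 7 9 8 6 11 13 12 10
swap(4,7) ⇒ 7 9 8 6 10 13 12 11; return 4
p = 4; k-1 = 4 == 4 ⇒ pivot

4; pivot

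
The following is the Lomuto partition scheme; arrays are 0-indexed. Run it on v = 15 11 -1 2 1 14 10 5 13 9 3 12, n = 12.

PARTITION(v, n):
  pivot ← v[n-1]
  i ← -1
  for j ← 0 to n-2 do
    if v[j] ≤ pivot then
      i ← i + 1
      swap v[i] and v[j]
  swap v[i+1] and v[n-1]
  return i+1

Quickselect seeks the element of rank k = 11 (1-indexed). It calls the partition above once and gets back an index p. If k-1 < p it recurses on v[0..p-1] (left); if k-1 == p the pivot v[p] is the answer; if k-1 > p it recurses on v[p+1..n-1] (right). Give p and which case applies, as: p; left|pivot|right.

pivot = v[11] = 12; i = -1
j=0: v[0]=15 > 12 → no swap
j=1: v[1]=11 ≤ 12 → i=0, swap v[0],v[1] → 11 15 -1 2 1 14 10 5 13 9 3 12
j=2: v[2]=-1 ≤ 12 → i=1, swap v[1],v[2] → 11 -1 15 2 1 14 10 5 13 9 3 12
j=3: v[3]=2 ≤ 12 → i=2, swap v[2],v[3] → 11 -1 2 15 1 14 10 5 13 9 3 12
j=4: v[4]=1 ≤ 12 → i=3, swap v[3],v[4] → 11 -1 2 1 15 14 10 5 13 9 3 12
j=5: v[5]=14 > 12 → no swap
j=6: v[6]=10 ≤ 12 → i=4, swap v[4],v[6] → 11 -1 2 1 10 14 15 5 13 9 3 12
j=7: v[7]=5 ≤ 12 → i=5, swap v[5],v[7] → 11 -1 2 1 10 5 15 14 13 9 3 12
j=8: v[8]=13 > 12 → no swap
j=9: v[9]=9 ≤ 12 → i=6, swap v[6],v[9] → 11 -1 2 1 10 5 9 14 13 15 3 12
j=10: v[10]=3 ≤ 12 → i=7, swap v[7],v[10] → 11 -1 2 1 10 5 9 3 13 15 14 12
final swap v[8],v[11] → 11 -1 2 1 10 5 9 3 12 15 14 13; return 8
p = 8; k-1 = 10 > 8 ⇒ right

8; right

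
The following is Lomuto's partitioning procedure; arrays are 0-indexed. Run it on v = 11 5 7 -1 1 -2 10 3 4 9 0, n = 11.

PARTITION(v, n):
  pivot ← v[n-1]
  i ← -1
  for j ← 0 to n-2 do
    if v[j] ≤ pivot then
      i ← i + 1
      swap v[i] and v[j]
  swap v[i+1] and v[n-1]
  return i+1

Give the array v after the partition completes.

pivot=0, i=-1
j=0: 11>0, skip
j=1: 5>0, skip
j=2: 7>0, skip
j=3: -1≤0, i=0, swap(0,3) ⇒ -1 5 7 11 1 -2 10 3 4 9 0
j=4: 1>0, skip
j=5: -2≤0, i=1, swap(1,5) ⇒ -1 -2 7 11 1 5 10 3 4 9 0
j=6: 10>0, skip
j=7: 3>0, skip
j=8: 4>0, skip
j=9: 9>0, skip
swap(2,10) ⇒ -1 -2 0 11 1 5 10 3 4 9 7; return 2

-1 -2 0 11 1 5 10 3 4 9 7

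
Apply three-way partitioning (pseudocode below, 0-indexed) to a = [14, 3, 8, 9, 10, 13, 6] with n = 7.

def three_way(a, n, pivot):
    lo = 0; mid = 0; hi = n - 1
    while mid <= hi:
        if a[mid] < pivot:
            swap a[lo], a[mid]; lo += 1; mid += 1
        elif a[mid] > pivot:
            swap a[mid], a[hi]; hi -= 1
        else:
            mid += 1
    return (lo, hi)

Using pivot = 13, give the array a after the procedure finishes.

[6, 3, 8, 9, 10, 13, 14]

pivot = 13; lo=0, mid=0, hi=6
a[mid]=14>13: swap a[0],a[6]; hi=5 → [6, 3, 8, 9, 10, 13, 14]
a[mid]=6<13: swap a[0],a[0]; lo=1,mid=1 → [6, 3, 8, 9, 10, 13, 14]
a[mid]=3<13: swap a[1],a[1]; lo=2,mid=2 → [6, 3, 8, 9, 10, 13, 14]
a[mid]=8<13: swap a[2],a[2]; lo=3,mid=3 → [6, 3, 8, 9, 10, 13, 14]
a[mid]=9<13: swap a[3],a[3]; lo=4,mid=4 → [6, 3, 8, 9, 10, 13, 14]
a[mid]=10<13: swap a[4],a[4]; lo=5,mid=5 → [6, 3, 8, 9, 10, 13, 14]
a[mid]=13=13: mid=6
end: lo=5, hi=5; a = [6, 3, 8, 9, 10, 13, 14]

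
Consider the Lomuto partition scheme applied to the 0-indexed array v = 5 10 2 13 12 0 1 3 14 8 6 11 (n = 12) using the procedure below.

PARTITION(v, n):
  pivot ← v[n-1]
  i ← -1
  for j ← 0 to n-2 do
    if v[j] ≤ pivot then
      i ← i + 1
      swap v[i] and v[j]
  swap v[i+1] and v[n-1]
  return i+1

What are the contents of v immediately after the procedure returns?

pivot=11, i=-1
j=0: 5≤11, i=0, swap(0,0) ⇒ 5 10 2 13 12 0 1 3 14 8 6 11
j=1: 10≤11, i=1, swap(1,1) ⇒ 5 10 2 13 12 0 1 3 14 8 6 11
j=2: 2≤11, i=2, swap(2,2) ⇒ 5 10 2 13 12 0 1 3 14 8 6 11
j=3: 13>11, skip
j=4: 12>11, skip
j=5: 0≤11, i=3, swap(3,5) ⇒ 5 10 2 0 12 13 1 3 14 8 6 11
j=6: 1≤11, i=4, swap(4,6) ⇒ 5 10 2 0 1 13 12 3 14 8 6 11
j=7: 3≤11, i=5, swap(5,7) ⇒ 5 10 2 0 1 3 12 13 14 8 6 11
j=8: 14>11, skip
j=9: 8≤11, i=6, swap(6,9) ⇒ 5 10 2 0 1 3 8 13 14 12 6 11
j=10: 6≤11, i=7, swap(7,10) ⇒ 5 10 2 0 1 3 8 6 14 12 13 11
swap(8,11) ⇒ 5 10 2 0 1 3 8 6 11 12 13 14; return 8

5 10 2 0 1 3 8 6 11 12 13 14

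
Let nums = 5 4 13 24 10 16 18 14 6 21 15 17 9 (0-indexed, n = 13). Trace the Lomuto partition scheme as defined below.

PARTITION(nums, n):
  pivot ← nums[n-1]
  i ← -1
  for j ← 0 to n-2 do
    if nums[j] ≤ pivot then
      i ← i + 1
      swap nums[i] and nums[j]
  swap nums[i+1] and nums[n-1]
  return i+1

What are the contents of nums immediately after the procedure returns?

pivot=9, i=-1
j=0: 5≤9, i=0, swap(0,0) ⇒ 5 4 13 24 10 16 18 14 6 21 15 17 9
j=1: 4≤9, i=1, swap(1,1) ⇒ 5 4 13 24 10 16 18 14 6 21 15 17 9
j=2: 13>9, skip
j=3: 24>9, skip
j=4: 10>9, skip
j=5: 16>9, skip
j=6: 18>9, skip
j=7: 14>9, skip
j=8: 6≤9, i=2, swap(2,8) ⇒ 5 4 6 24 10 16 18 14 13 21 15 17 9
j=9: 21>9, skip
j=10: 15>9, skip
j=11: 17>9, skip
swap(3,12) ⇒ 5 4 6 9 10 16 18 14 13 21 15 17 24; return 3

5 4 6 9 10 16 18 14 13 21 15 17 24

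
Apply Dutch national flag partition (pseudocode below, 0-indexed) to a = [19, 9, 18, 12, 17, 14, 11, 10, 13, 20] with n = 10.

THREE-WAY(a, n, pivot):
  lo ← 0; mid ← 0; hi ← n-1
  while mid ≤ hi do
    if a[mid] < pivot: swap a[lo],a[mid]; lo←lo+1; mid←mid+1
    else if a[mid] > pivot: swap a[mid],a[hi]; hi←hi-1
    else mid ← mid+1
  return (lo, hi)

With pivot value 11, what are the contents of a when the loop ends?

lo=0 mid=0 hi=9
19>11: swap(0,9), hi=8 ⇒ [20, 9, 18, 12, 17, 14, 11, 10, 13, 19]
20>11: swap(0,8), hi=7 ⇒ [13, 9, 18, 12, 17, 14, 11, 10, 20, 19]
13>11: swap(0,7), hi=6 ⇒ [10, 9, 18, 12, 17, 14, 11, 13, 20, 19]
10<11: swap(0,0), lo=1 mid=1 ⇒ [10, 9, 18, 12, 17, 14, 11, 13, 20, 19]
9<11: swap(1,1), lo=2 mid=2 ⇒ [10, 9, 18, 12, 17, 14, 11, 13, 20, 19]
18>11: swap(2,6), hi=5 ⇒ [10, 9, 11, 12, 17, 14, 18, 13, 20, 19]
11=11: mid=3
12>11: swap(3,5), hi=4 ⇒ [10, 9, 11, 14, 17, 12, 18, 13, 20, 19]
14>11: swap(3,4), hi=3 ⇒ [10, 9, 11, 17, 14, 12, 18, 13, 20, 19]
17>11: swap(3,3), hi=2 ⇒ [10, 9, 11, 17, 14, 12, 18, 13, 20, 19]
done. lo=2 hi=2; a=[10, 9, 11, 17, 14, 12, 18, 13, 20, 19]

[10, 9, 11, 17, 14, 12, 18, 13, 20, 19]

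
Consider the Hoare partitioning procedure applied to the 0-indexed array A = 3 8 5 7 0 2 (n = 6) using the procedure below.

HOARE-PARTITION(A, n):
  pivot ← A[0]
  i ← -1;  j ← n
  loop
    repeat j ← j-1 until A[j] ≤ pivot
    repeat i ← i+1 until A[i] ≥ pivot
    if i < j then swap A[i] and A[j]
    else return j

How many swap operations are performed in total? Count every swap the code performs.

2

pivot = A[0] = 3; i = -1, j = 6
j→5 (A[5]=2≤3), i→0 (A[0]=3≥3); i<j, swap → 2 8 5 7 0 3
j→4 (A[4]=0≤3), i→1 (A[1]=8≥3); i<j, swap → 2 0 5 7 8 3
j→1, i→2; i≥j, return j=1. A = 2 0 5 7 8 3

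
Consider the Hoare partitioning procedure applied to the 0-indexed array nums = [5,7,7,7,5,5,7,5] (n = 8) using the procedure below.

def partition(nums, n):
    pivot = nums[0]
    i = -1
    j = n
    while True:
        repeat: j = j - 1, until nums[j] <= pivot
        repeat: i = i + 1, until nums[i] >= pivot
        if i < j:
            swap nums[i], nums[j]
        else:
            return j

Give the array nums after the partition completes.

[5,5,5,7,7,7,7,5]

pivot = nums[0] = 5; i = -1, j = 8
j→7 (nums[7]=5≤5), i→0 (nums[0]=5≥5); i<j, swap → [5,7,7,7,5,5,7,5]
j→5 (nums[5]=5≤5), i→1 (nums[1]=7≥5); i<j, swap → [5,5,7,7,5,7,7,5]
j→4 (nums[4]=5≤5), i→2 (nums[2]=7≥5); i<j, swap → [5,5,5,7,7,7,7,5]
j→2, i→3; i≥j, return j=2. nums = [5,5,5,7,7,7,7,5]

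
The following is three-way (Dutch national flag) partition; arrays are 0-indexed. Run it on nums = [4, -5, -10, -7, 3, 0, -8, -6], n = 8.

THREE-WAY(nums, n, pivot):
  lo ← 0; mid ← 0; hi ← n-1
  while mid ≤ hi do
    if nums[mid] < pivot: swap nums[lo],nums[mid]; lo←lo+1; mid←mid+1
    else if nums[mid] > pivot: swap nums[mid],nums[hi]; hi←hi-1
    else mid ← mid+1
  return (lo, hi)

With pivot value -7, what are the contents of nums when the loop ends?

[-8, -10, -7, 3, 0, -5, -6, 4]

pivot = -7; lo=0, mid=0, hi=7
nums[mid]=4>-7: swap nums[0],nums[7]; hi=6 → [-6, -5, -10, -7, 3, 0, -8, 4]
nums[mid]=-6>-7: swap nums[0],nums[6]; hi=5 → [-8, -5, -10, -7, 3, 0, -6, 4]
nums[mid]=-8<-7: swap nums[0],nums[0]; lo=1,mid=1 → [-8, -5, -10, -7, 3, 0, -6, 4]
nums[mid]=-5>-7: swap nums[1],nums[5]; hi=4 → [-8, 0, -10, -7, 3, -5, -6, 4]
nums[mid]=0>-7: swap nums[1],nums[4]; hi=3 → [-8, 3, -10, -7, 0, -5, -6, 4]
nums[mid]=3>-7: swap nums[1],nums[3]; hi=2 → [-8, -7, -10, 3, 0, -5, -6, 4]
nums[mid]=-7=-7: mid=2
nums[mid]=-10<-7: swap nums[1],nums[2]; lo=2,mid=3 → [-8, -10, -7, 3, 0, -5, -6, 4]
end: lo=2, hi=2; nums = [-8, -10, -7, 3, 0, -5, -6, 4]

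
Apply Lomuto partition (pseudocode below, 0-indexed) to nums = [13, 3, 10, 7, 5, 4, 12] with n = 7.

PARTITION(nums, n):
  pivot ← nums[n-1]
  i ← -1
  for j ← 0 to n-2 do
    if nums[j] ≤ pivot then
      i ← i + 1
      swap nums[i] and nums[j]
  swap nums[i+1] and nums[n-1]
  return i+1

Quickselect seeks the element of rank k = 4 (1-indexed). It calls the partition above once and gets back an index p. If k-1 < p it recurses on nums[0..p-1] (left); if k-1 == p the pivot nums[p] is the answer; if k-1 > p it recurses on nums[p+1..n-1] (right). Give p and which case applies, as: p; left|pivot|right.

5; left

pivot=12, i=-1
j=0: 13>12, skip
j=1: 3≤12, i=0, swap(0,1) ⇒ [3, 13, 10, 7, 5, 4, 12]
j=2: 10≤12, i=1, swap(1,2) ⇒ [3, 10, 13, 7, 5, 4, 12]
j=3: 7≤12, i=2, swap(2,3) ⇒ [3, 10, 7, 13, 5, 4, 12]
j=4: 5≤12, i=3, swap(3,4) ⇒ [3, 10, 7, 5, 13, 4, 12]
j=5: 4≤12, i=4, swap(4,5) ⇒ [3, 10, 7, 5, 4, 13, 12]
swap(5,6) ⇒ [3, 10, 7, 5, 4, 12, 13]; return 5
p = 5; k-1 = 3 < 5 ⇒ left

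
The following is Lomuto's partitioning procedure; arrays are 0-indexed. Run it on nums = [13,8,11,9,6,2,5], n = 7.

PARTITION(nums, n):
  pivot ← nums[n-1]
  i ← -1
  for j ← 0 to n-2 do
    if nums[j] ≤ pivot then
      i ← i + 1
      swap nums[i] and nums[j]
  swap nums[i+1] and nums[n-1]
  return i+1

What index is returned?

1

pivot = nums[6] = 5; i = -1
j=0: nums[0]=13 > 5 → no swap
j=1: nums[1]=8 > 5 → no swap
j=2: nums[2]=11 > 5 → no swap
j=3: nums[3]=9 > 5 → no swap
j=4: nums[4]=6 > 5 → no swap
j=5: nums[5]=2 ≤ 5 → i=0, swap nums[0],nums[5] → [2,8,11,9,6,13,5]
final swap nums[1],nums[6] → [2,5,11,9,6,13,8]; return 1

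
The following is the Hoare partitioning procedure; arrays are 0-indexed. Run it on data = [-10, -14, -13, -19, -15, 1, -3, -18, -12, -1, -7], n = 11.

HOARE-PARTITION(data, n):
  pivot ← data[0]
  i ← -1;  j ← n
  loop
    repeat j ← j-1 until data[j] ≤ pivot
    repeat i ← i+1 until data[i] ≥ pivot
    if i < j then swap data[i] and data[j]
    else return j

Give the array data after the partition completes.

pivot = data[0] = -10; i = -1, j = 11
j→8 (data[8]=-12≤-10), i→0 (data[0]=-10≥-10); i<j, swap → [-12, -14, -13, -19, -15, 1, -3, -18, -10, -1, -7]
j→7 (data[7]=-18≤-10), i→5 (data[5]=1≥-10); i<j, swap → [-12, -14, -13, -19, -15, -18, -3, 1, -10, -1, -7]
j→5, i→6; i≥j, return j=5. data = [-12, -14, -13, -19, -15, -18, -3, 1, -10, -1, -7]

[-12, -14, -13, -19, -15, -18, -3, 1, -10, -1, -7]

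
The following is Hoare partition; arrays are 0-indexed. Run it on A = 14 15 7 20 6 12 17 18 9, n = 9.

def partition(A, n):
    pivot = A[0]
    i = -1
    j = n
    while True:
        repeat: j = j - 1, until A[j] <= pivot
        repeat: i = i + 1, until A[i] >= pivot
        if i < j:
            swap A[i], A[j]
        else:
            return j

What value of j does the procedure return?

3

pivot = A[0] = 14; i = -1, j = 9
j→8 (A[8]=9≤14), i→0 (A[0]=14≥14); i<j, swap → 9 15 7 20 6 12 17 18 14
j→5 (A[5]=12≤14), i→1 (A[1]=15≥14); i<j, swap → 9 12 7 20 6 15 17 18 14
j→4 (A[4]=6≤14), i→3 (A[3]=20≥14); i<j, swap → 9 12 7 6 20 15 17 18 14
j→3, i→4; i≥j, return j=3. A = 9 12 7 6 20 15 17 18 14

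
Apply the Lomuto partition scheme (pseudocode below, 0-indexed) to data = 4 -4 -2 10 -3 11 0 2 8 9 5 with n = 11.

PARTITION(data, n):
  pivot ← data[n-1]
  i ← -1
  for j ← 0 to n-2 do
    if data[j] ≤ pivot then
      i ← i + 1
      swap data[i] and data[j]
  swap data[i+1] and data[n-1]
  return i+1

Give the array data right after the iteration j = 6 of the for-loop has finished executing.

4 -4 -2 -3 0 11 10 2 8 9 5

pivot = data[10] = 5; i = -1
j=0: data[0]=4 ≤ 5 → i=0, swap data[0],data[0] (no change) → 4 -4 -2 10 -3 11 0 2 8 9 5
j=1: data[1]=-4 ≤ 5 → i=1, swap data[1],data[1] (no change) → 4 -4 -2 10 -3 11 0 2 8 9 5
j=2: data[2]=-2 ≤ 5 → i=2, swap data[2],data[2] (no change) → 4 -4 -2 10 -3 11 0 2 8 9 5
j=3: data[3]=10 > 5 → no swap
j=4: data[4]=-3 ≤ 5 → i=3, swap data[3],data[4] → 4 -4 -2 -3 10 11 0 2 8 9 5
j=5: data[5]=11 > 5 → no swap
j=6: data[6]=0 ≤ 5 → i=4, swap data[4],data[6] → 4 -4 -2 -3 0 11 10 2 8 9 5
(after j=6) data = 4 -4 -2 -3 0 11 10 2 8 9 5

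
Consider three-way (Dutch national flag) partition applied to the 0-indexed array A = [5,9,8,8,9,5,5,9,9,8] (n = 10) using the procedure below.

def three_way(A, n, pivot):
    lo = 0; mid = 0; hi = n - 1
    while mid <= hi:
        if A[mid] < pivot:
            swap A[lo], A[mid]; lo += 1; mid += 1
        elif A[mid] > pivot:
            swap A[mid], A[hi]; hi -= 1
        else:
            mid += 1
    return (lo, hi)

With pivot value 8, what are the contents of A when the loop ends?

[5,5,5,8,8,8,9,9,9,9]

pivot = 8; lo=0, mid=0, hi=9
A[mid]=5<8: swap A[0],A[0]; lo=1,mid=1 → [5,9,8,8,9,5,5,9,9,8]
A[mid]=9>8: swap A[1],A[9]; hi=8 → [5,8,8,8,9,5,5,9,9,9]
A[mid]=8=8: mid=2
A[mid]=8=8: mid=3
A[mid]=8=8: mid=4
A[mid]=9>8: swap A[4],A[8]; hi=7 → [5,8,8,8,9,5,5,9,9,9]
A[mid]=9>8: swap A[4],A[7]; hi=6 → [5,8,8,8,9,5,5,9,9,9]
A[mid]=9>8: swap A[4],A[6]; hi=5 → [5,8,8,8,5,5,9,9,9,9]
A[mid]=5<8: swap A[1],A[4]; lo=2,mid=5 → [5,5,8,8,8,5,9,9,9,9]
A[mid]=5<8: swap A[2],A[5]; lo=3,mid=6 → [5,5,5,8,8,8,9,9,9,9]
end: lo=3, hi=5; A = [5,5,5,8,8,8,9,9,9,9]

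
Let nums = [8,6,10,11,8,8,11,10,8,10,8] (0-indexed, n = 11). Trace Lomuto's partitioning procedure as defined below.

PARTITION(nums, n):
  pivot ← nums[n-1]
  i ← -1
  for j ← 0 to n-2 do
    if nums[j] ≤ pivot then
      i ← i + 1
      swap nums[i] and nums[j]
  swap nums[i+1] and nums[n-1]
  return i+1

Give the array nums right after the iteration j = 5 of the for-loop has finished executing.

pivot = nums[10] = 8; i = -1
j=0: nums[0]=8 ≤ 8 → i=0, swap nums[0],nums[0] (no change) → [8,6,10,11,8,8,11,10,8,10,8]
j=1: nums[1]=6 ≤ 8 → i=1, swap nums[1],nums[1] (no change) → [8,6,10,11,8,8,11,10,8,10,8]
j=2: nums[2]=10 > 8 → no swap
j=3: nums[3]=11 > 8 → no swap
j=4: nums[4]=8 ≤ 8 → i=2, swap nums[2],nums[4] → [8,6,8,11,10,8,11,10,8,10,8]
j=5: nums[5]=8 ≤ 8 → i=3, swap nums[3],nums[5] → [8,6,8,8,10,11,11,10,8,10,8]
(after j=5) nums = [8,6,8,8,10,11,11,10,8,10,8]

[8,6,8,8,10,11,11,10,8,10,8]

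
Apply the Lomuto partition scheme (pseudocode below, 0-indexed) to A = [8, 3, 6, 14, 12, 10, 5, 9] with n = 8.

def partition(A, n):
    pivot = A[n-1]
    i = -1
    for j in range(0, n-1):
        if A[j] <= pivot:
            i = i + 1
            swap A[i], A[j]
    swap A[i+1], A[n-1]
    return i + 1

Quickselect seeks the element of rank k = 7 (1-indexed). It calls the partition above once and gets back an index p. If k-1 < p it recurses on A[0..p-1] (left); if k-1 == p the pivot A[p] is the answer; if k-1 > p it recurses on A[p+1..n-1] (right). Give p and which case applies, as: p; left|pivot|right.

4; right

pivot = A[7] = 9; i = -1
j=0: A[0]=8 ≤ 9 → i=0, swap A[0],A[0] (no change) → [8, 3, 6, 14, 12, 10, 5, 9]
j=1: A[1]=3 ≤ 9 → i=1, swap A[1],A[1] (no change) → [8, 3, 6, 14, 12, 10, 5, 9]
j=2: A[2]=6 ≤ 9 → i=2, swap A[2],A[2] (no change) → [8, 3, 6, 14, 12, 10, 5, 9]
j=3: A[3]=14 > 9 → no swap
j=4: A[4]=12 > 9 → no swap
j=5: A[5]=10 > 9 → no swap
j=6: A[6]=5 ≤ 9 → i=3, swap A[3],A[6] → [8, 3, 6, 5, 12, 10, 14, 9]
final swap A[4],A[7] → [8, 3, 6, 5, 9, 10, 14, 12]; return 4
p = 4; k-1 = 6 > 4 ⇒ right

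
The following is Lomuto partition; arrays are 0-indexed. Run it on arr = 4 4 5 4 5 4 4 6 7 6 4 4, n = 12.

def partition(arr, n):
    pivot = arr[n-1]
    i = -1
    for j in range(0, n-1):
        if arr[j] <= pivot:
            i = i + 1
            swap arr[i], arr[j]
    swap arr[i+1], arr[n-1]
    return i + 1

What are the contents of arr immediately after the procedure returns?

pivot=4, i=-1
j=0: 4≤4, i=0, swap(0,0) ⇒ 4 4 5 4 5 4 4 6 7 6 4 4
j=1: 4≤4, i=1, swap(1,1) ⇒ 4 4 5 4 5 4 4 6 7 6 4 4
j=2: 5>4, skip
j=3: 4≤4, i=2, swap(2,3) ⇒ 4 4 4 5 5 4 4 6 7 6 4 4
j=4: 5>4, skip
j=5: 4≤4, i=3, swap(3,5) ⇒ 4 4 4 4 5 5 4 6 7 6 4 4
j=6: 4≤4, i=4, swap(4,6) ⇒ 4 4 4 4 4 5 5 6 7 6 4 4
j=7: 6>4, skip
j=8: 7>4, skip
j=9: 6>4, skip
j=10: 4≤4, i=5, swap(5,10) ⇒ 4 4 4 4 4 4 5 6 7 6 5 4
swap(6,11) ⇒ 4 4 4 4 4 4 4 6 7 6 5 5; return 6

4 4 4 4 4 4 4 6 7 6 5 5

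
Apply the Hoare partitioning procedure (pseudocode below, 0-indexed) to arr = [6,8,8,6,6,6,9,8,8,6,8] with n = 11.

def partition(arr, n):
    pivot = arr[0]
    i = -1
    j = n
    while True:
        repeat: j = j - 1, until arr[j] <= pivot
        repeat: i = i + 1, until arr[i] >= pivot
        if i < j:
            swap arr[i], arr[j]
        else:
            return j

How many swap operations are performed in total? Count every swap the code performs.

3

pivot = arr[0] = 6; i = -1, j = 11
j→9 (arr[9]=6≤6), i→0 (arr[0]=6≥6); i<j, swap → [6,8,8,6,6,6,9,8,8,6,8]
j→5 (arr[5]=6≤6), i→1 (arr[1]=8≥6); i<j, swap → [6,6,8,6,6,8,9,8,8,6,8]
j→4 (arr[4]=6≤6), i→2 (arr[2]=8≥6); i<j, swap → [6,6,6,6,8,8,9,8,8,6,8]
j→3, i→3; i≥j, return j=3. arr = [6,6,6,6,8,8,9,8,8,6,8]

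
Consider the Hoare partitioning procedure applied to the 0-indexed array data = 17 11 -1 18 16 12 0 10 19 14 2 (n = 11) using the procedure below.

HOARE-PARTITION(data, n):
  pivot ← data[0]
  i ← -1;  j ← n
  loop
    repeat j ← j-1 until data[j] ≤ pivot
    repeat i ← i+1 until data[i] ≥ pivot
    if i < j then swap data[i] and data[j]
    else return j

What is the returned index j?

pivot = data[0] = 17; i = -1, j = 11
j→10 (data[10]=2≤17), i→0 (data[0]=17≥17); i<j, swap → 2 11 -1 18 16 12 0 10 19 14 17
j→9 (data[9]=14≤17), i→3 (data[3]=18≥17); i<j, swap → 2 11 -1 14 16 12 0 10 19 18 17
j→7, i→8; i≥j, return j=7. data = 2 11 -1 14 16 12 0 10 19 18 17

7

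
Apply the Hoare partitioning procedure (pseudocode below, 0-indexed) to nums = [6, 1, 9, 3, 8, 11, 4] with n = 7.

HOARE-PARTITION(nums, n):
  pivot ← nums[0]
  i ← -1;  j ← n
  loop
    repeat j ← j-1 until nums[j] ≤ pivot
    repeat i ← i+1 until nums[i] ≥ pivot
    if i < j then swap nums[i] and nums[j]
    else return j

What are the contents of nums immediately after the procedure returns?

[4, 1, 3, 9, 8, 11, 6]

pivot = nums[0] = 6; i = -1, j = 7
j→6 (nums[6]=4≤6), i→0 (nums[0]=6≥6); i<j, swap → [4, 1, 9, 3, 8, 11, 6]
j→3 (nums[3]=3≤6), i→2 (nums[2]=9≥6); i<j, swap → [4, 1, 3, 9, 8, 11, 6]
j→2, i→3; i≥j, return j=2. nums = [4, 1, 3, 9, 8, 11, 6]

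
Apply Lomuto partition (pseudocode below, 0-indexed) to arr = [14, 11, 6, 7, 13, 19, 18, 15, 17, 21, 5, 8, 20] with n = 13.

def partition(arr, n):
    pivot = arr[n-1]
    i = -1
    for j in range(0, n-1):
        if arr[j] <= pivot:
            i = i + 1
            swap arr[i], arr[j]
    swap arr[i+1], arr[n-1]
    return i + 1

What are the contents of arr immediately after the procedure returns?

pivot=20, i=-1
j=0: 14≤20, i=0, swap(0,0) ⇒ [14, 11, 6, 7, 13, 19, 18, 15, 17, 21, 5, 8, 20]
j=1: 11≤20, i=1, swap(1,1) ⇒ [14, 11, 6, 7, 13, 19, 18, 15, 17, 21, 5, 8, 20]
j=2: 6≤20, i=2, swap(2,2) ⇒ [14, 11, 6, 7, 13, 19, 18, 15, 17, 21, 5, 8, 20]
j=3: 7≤20, i=3, swap(3,3) ⇒ [14, 11, 6, 7, 13, 19, 18, 15, 17, 21, 5, 8, 20]
j=4: 13≤20, i=4, swap(4,4) ⇒ [14, 11, 6, 7, 13, 19, 18, 15, 17, 21, 5, 8, 20]
j=5: 19≤20, i=5, swap(5,5) ⇒ [14, 11, 6, 7, 13, 19, 18, 15, 17, 21, 5, 8, 20]
j=6: 18≤20, i=6, swap(6,6) ⇒ [14, 11, 6, 7, 13, 19, 18, 15, 17, 21, 5, 8, 20]
j=7: 15≤20, i=7, swap(7,7) ⇒ [14, 11, 6, 7, 13, 19, 18, 15, 17, 21, 5, 8, 20]
j=8: 17≤20, i=8, swap(8,8) ⇒ [14, 11, 6, 7, 13, 19, 18, 15, 17, 21, 5, 8, 20]
j=9: 21>20, skip
j=10: 5≤20, i=9, swap(9,10) ⇒ [14, 11, 6, 7, 13, 19, 18, 15, 17, 5, 21, 8, 20]
j=11: 8≤20, i=10, swap(10,11) ⇒ [14, 11, 6, 7, 13, 19, 18, 15, 17, 5, 8, 21, 20]
swap(11,12) ⇒ [14, 11, 6, 7, 13, 19, 18, 15, 17, 5, 8, 20, 21]; return 11

[14, 11, 6, 7, 13, 19, 18, 15, 17, 5, 8, 20, 21]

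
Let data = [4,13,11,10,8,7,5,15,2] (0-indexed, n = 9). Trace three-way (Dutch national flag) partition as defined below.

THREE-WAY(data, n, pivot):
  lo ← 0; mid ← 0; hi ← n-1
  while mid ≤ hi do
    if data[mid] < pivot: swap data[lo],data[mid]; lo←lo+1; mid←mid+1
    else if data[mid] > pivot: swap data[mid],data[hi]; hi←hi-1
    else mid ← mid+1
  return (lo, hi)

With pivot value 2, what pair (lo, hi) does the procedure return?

lo=0 mid=0 hi=8
4>2: swap(0,8), hi=7 ⇒ [2,13,11,10,8,7,5,15,4]
2=2: mid=1
13>2: swap(1,7), hi=6 ⇒ [2,15,11,10,8,7,5,13,4]
15>2: swap(1,6), hi=5 ⇒ [2,5,11,10,8,7,15,13,4]
5>2: swap(1,5), hi=4 ⇒ [2,7,11,10,8,5,15,13,4]
7>2: swap(1,4), hi=3 ⇒ [2,8,11,10,7,5,15,13,4]
8>2: swap(1,3), hi=2 ⇒ [2,10,11,8,7,5,15,13,4]
10>2: swap(1,2), hi=1 ⇒ [2,11,10,8,7,5,15,13,4]
11>2: swap(1,1), hi=0 ⇒ [2,11,10,8,7,5,15,13,4]
done. lo=0 hi=0; data=[2,11,10,8,7,5,15,13,4]

(0, 0)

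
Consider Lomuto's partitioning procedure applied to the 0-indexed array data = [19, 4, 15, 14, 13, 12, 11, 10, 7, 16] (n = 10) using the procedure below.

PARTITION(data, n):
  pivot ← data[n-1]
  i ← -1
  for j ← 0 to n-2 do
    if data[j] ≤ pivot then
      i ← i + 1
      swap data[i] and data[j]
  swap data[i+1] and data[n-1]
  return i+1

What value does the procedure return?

8

pivot = data[9] = 16; i = -1
j=0: data[0]=19 > 16 → no swap
j=1: data[1]=4 ≤ 16 → i=0, swap data[0],data[1] → [4, 19, 15, 14, 13, 12, 11, 10, 7, 16]
j=2: data[2]=15 ≤ 16 → i=1, swap data[1],data[2] → [4, 15, 19, 14, 13, 12, 11, 10, 7, 16]
j=3: data[3]=14 ≤ 16 → i=2, swap data[2],data[3] → [4, 15, 14, 19, 13, 12, 11, 10, 7, 16]
j=4: data[4]=13 ≤ 16 → i=3, swap data[3],data[4] → [4, 15, 14, 13, 19, 12, 11, 10, 7, 16]
j=5: data[5]=12 ≤ 16 → i=4, swap data[4],data[5] → [4, 15, 14, 13, 12, 19, 11, 10, 7, 16]
j=6: data[6]=11 ≤ 16 → i=5, swap data[5],data[6] → [4, 15, 14, 13, 12, 11, 19, 10, 7, 16]
j=7: data[7]=10 ≤ 16 → i=6, swap data[6],data[7] → [4, 15, 14, 13, 12, 11, 10, 19, 7, 16]
j=8: data[8]=7 ≤ 16 → i=7, swap data[7],data[8] → [4, 15, 14, 13, 12, 11, 10, 7, 19, 16]
final swap data[8],data[9] → [4, 15, 14, 13, 12, 11, 10, 7, 16, 19]; return 8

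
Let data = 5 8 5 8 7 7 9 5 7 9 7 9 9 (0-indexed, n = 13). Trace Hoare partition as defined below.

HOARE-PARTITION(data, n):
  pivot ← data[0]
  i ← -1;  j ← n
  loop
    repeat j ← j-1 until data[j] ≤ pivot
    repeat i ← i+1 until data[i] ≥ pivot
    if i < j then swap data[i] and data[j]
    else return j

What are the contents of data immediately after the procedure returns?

5 5 8 8 7 7 9 5 7 9 7 9 9

pivot=5
j stops at 7 (5), i stops at 0 (5); swap ⇒ 5 8 5 8 7 7 9 5 7 9 7 9 9
j stops at 2 (5), i stops at 1 (8); swap ⇒ 5 5 8 8 7 7 9 5 7 9 7 9 9
j stops at 1, i stops at 2; i≥j ⇒ return 1. data=5 5 8 8 7 7 9 5 7 9 7 9 9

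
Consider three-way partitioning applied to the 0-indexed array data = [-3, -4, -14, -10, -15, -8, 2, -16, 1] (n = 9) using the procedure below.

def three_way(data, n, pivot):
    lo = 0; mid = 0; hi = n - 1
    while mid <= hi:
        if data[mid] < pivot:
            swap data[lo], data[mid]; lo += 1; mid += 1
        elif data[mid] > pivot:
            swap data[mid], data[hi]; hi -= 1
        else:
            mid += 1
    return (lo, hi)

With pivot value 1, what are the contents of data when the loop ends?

[-3, -4, -14, -10, -15, -8, -16, 1, 2]

pivot = 1; lo=0, mid=0, hi=8
data[mid]=-3<1: swap data[0],data[0]; lo=1,mid=1 → [-3, -4, -14, -10, -15, -8, 2, -16, 1]
data[mid]=-4<1: swap data[1],data[1]; lo=2,mid=2 → [-3, -4, -14, -10, -15, -8, 2, -16, 1]
data[mid]=-14<1: swap data[2],data[2]; lo=3,mid=3 → [-3, -4, -14, -10, -15, -8, 2, -16, 1]
data[mid]=-10<1: swap data[3],data[3]; lo=4,mid=4 → [-3, -4, -14, -10, -15, -8, 2, -16, 1]
data[mid]=-15<1: swap data[4],data[4]; lo=5,mid=5 → [-3, -4, -14, -10, -15, -8, 2, -16, 1]
data[mid]=-8<1: swap data[5],data[5]; lo=6,mid=6 → [-3, -4, -14, -10, -15, -8, 2, -16, 1]
data[mid]=2>1: swap data[6],data[8]; hi=7 → [-3, -4, -14, -10, -15, -8, 1, -16, 2]
data[mid]=1=1: mid=7
data[mid]=-16<1: swap data[6],data[7]; lo=7,mid=8 → [-3, -4, -14, -10, -15, -8, -16, 1, 2]
end: lo=7, hi=7; data = [-3, -4, -14, -10, -15, -8, -16, 1, 2]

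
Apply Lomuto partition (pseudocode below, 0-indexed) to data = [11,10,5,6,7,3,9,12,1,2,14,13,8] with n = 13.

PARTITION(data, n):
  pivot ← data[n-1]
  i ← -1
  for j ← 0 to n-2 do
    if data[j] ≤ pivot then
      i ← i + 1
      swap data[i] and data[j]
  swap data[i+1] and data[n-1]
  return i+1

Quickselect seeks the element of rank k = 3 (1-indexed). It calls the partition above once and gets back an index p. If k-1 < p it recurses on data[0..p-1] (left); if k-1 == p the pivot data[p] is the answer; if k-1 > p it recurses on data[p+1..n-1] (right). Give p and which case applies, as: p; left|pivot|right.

6; left

pivot=8, i=-1
j=0: 11>8, skip
j=1: 10>8, skip
j=2: 5≤8, i=0, swap(0,2) ⇒ [5,10,11,6,7,3,9,12,1,2,14,13,8]
j=3: 6≤8, i=1, swap(1,3) ⇒ [5,6,11,10,7,3,9,12,1,2,14,13,8]
j=4: 7≤8, i=2, swap(2,4) ⇒ [5,6,7,10,11,3,9,12,1,2,14,13,8]
j=5: 3≤8, i=3, swap(3,5) ⇒ [5,6,7,3,11,10,9,12,1,2,14,13,8]
j=6: 9>8, skip
j=7: 12>8, skip
j=8: 1≤8, i=4, swap(4,8) ⇒ [5,6,7,3,1,10,9,12,11,2,14,13,8]
j=9: 2≤8, i=5, swap(5,9) ⇒ [5,6,7,3,1,2,9,12,11,10,14,13,8]
j=10: 14>8, skip
j=11: 13>8, skip
swap(6,12) ⇒ [5,6,7,3,1,2,8,12,11,10,14,13,9]; return 6
p = 6; k-1 = 2 < 6 ⇒ left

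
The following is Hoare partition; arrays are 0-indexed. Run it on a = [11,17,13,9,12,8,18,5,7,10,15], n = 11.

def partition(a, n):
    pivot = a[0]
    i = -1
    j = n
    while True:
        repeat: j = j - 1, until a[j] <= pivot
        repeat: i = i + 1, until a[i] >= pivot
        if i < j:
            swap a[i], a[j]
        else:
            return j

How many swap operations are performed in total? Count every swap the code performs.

pivot=11
j stops at 9 (10), i stops at 0 (11); swap ⇒ [10,17,13,9,12,8,18,5,7,11,15]
j stops at 8 (7), i stops at 1 (17); swap ⇒ [10,7,13,9,12,8,18,5,17,11,15]
j stops at 7 (5), i stops at 2 (13); swap ⇒ [10,7,5,9,12,8,18,13,17,11,15]
j stops at 5 (8), i stops at 4 (12); swap ⇒ [10,7,5,9,8,12,18,13,17,11,15]
j stops at 4, i stops at 5; i≥j ⇒ return 4. a=[10,7,5,9,8,12,18,13,17,11,15]

4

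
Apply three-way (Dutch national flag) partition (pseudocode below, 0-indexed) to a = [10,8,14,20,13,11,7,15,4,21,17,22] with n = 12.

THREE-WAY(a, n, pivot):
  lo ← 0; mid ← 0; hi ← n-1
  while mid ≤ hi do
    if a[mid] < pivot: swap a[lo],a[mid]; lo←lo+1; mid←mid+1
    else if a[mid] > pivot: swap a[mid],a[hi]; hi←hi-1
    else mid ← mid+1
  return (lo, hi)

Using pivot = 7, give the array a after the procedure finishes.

pivot = 7; lo=0, mid=0, hi=11
a[mid]=10>7: swap a[0],a[11]; hi=10 → [22,8,14,20,13,11,7,15,4,21,17,10]
a[mid]=22>7: swap a[0],a[10]; hi=9 → [17,8,14,20,13,11,7,15,4,21,22,10]
a[mid]=17>7: swap a[0],a[9]; hi=8 → [21,8,14,20,13,11,7,15,4,17,22,10]
a[mid]=21>7: swap a[0],a[8]; hi=7 → [4,8,14,20,13,11,7,15,21,17,22,10]
a[mid]=4<7: swap a[0],a[0]; lo=1,mid=1 → [4,8,14,20,13,11,7,15,21,17,22,10]
a[mid]=8>7: swap a[1],a[7]; hi=6 → [4,15,14,20,13,11,7,8,21,17,22,10]
a[mid]=15>7: swap a[1],a[6]; hi=5 → [4,7,14,20,13,11,15,8,21,17,22,10]
a[mid]=7=7: mid=2
a[mid]=14>7: swap a[2],a[5]; hi=4 → [4,7,11,20,13,14,15,8,21,17,22,10]
a[mid]=11>7: swap a[2],a[4]; hi=3 → [4,7,13,20,11,14,15,8,21,17,22,10]
a[mid]=13>7: swap a[2],a[3]; hi=2 → [4,7,20,13,11,14,15,8,21,17,22,10]
a[mid]=20>7: swap a[2],a[2]; hi=1 → [4,7,20,13,11,14,15,8,21,17,22,10]
end: lo=1, hi=1; a = [4,7,20,13,11,14,15,8,21,17,22,10]

[4,7,20,13,11,14,15,8,21,17,22,10]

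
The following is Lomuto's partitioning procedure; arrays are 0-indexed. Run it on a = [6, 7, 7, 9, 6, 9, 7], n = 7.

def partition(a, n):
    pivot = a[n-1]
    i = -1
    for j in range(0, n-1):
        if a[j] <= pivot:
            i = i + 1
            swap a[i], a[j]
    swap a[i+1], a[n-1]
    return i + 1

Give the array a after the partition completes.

[6, 7, 7, 6, 7, 9, 9]

pivot = a[6] = 7; i = -1
j=0: a[0]=6 ≤ 7 → i=0, swap a[0],a[0] (no change) → [6, 7, 7, 9, 6, 9, 7]
j=1: a[1]=7 ≤ 7 → i=1, swap a[1],a[1] (no change) → [6, 7, 7, 9, 6, 9, 7]
j=2: a[2]=7 ≤ 7 → i=2, swap a[2],a[2] (no change) → [6, 7, 7, 9, 6, 9, 7]
j=3: a[3]=9 > 7 → no swap
j=4: a[4]=6 ≤ 7 → i=3, swap a[3],a[4] → [6, 7, 7, 6, 9, 9, 7]
j=5: a[5]=9 > 7 → no swap
final swap a[4],a[6] → [6, 7, 7, 6, 7, 9, 9]; return 4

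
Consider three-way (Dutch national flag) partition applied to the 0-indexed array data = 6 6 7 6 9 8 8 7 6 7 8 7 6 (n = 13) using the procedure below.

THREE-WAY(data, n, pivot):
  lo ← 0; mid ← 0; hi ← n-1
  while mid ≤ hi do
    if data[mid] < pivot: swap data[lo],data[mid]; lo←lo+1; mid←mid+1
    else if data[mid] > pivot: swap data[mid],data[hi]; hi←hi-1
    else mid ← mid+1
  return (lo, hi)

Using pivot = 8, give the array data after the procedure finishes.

lo=0 mid=0 hi=12
6<8: swap(0,0), lo=1 mid=1 ⇒ 6 6 7 6 9 8 8 7 6 7 8 7 6
6<8: swap(1,1), lo=2 mid=2 ⇒ 6 6 7 6 9 8 8 7 6 7 8 7 6
7<8: swap(2,2), lo=3 mid=3 ⇒ 6 6 7 6 9 8 8 7 6 7 8 7 6
6<8: swap(3,3), lo=4 mid=4 ⇒ 6 6 7 6 9 8 8 7 6 7 8 7 6
9>8: swap(4,12), hi=11 ⇒ 6 6 7 6 6 8 8 7 6 7 8 7 9
6<8: swap(4,4), lo=5 mid=5 ⇒ 6 6 7 6 6 8 8 7 6 7 8 7 9
8=8: mid=6
8=8: mid=7
7<8: swap(5,7), lo=6 mid=8 ⇒ 6 6 7 6 6 7 8 8 6 7 8 7 9
6<8: swap(6,8), lo=7 mid=9 ⇒ 6 6 7 6 6 7 6 8 8 7 8 7 9
7<8: swap(7,9), lo=8 mid=10 ⇒ 6 6 7 6 6 7 6 7 8 8 8 7 9
8=8: mid=11
7<8: swap(8,11), lo=9 mid=12 ⇒ 6 6 7 6 6 7 6 7 7 8 8 8 9
done. lo=9 hi=11; data=6 6 7 6 6 7 6 7 7 8 8 8 9

6 6 7 6 6 7 6 7 7 8 8 8 9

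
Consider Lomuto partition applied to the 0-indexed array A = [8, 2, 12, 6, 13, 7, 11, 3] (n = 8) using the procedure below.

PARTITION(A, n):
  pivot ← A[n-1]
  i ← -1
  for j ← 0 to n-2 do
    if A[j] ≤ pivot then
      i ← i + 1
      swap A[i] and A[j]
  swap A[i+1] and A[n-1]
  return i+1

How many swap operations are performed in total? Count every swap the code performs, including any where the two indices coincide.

2

pivot = A[7] = 3; i = -1
j=0: A[0]=8 > 3 → no swap
j=1: A[1]=2 ≤ 3 → i=0, swap A[0],A[1] → [2, 8, 12, 6, 13, 7, 11, 3]
j=2: A[2]=12 > 3 → no swap
j=3: A[3]=6 > 3 → no swap
j=4: A[4]=13 > 3 → no swap
j=5: A[5]=7 > 3 → no swap
j=6: A[6]=11 > 3 → no swap
final swap A[1],A[7] → [2, 3, 12, 6, 13, 7, 11, 8]; return 1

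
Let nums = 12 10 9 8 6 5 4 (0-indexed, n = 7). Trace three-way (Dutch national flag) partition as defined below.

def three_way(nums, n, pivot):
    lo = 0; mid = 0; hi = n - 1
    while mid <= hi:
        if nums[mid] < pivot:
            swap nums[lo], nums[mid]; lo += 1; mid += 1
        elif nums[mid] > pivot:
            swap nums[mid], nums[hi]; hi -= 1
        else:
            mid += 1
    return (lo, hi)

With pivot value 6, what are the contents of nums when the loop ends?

lo=0 mid=0 hi=6
12>6: swap(0,6), hi=5 ⇒ 4 10 9 8 6 5 12
4<6: swap(0,0), lo=1 mid=1 ⇒ 4 10 9 8 6 5 12
10>6: swap(1,5), hi=4 ⇒ 4 5 9 8 6 10 12
5<6: swap(1,1), lo=2 mid=2 ⇒ 4 5 9 8 6 10 12
9>6: swap(2,4), hi=3 ⇒ 4 5 6 8 9 10 12
6=6: mid=3
8>6: swap(3,3), hi=2 ⇒ 4 5 6 8 9 10 12
done. lo=2 hi=2; nums=4 5 6 8 9 10 12

4 5 6 8 9 10 12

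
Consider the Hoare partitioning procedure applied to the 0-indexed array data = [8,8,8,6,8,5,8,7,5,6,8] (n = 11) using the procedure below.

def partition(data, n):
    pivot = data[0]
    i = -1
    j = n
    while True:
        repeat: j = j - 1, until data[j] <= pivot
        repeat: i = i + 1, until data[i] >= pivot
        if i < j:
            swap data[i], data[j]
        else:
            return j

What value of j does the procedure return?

6

pivot = data[0] = 8; i = -1, j = 11
j→10 (data[10]=8≤8), i→0 (data[0]=8≥8); i<j, swap → [8,8,8,6,8,5,8,7,5,6,8]
j→9 (data[9]=6≤8), i→1 (data[1]=8≥8); i<j, swap → [8,6,8,6,8,5,8,7,5,8,8]
j→8 (data[8]=5≤8), i→2 (data[2]=8≥8); i<j, swap → [8,6,5,6,8,5,8,7,8,8,8]
j→7 (data[7]=7≤8), i→4 (data[4]=8≥8); i<j, swap → [8,6,5,6,7,5,8,8,8,8,8]
j→6, i→6; i≥j, return j=6. data = [8,6,5,6,7,5,8,8,8,8,8]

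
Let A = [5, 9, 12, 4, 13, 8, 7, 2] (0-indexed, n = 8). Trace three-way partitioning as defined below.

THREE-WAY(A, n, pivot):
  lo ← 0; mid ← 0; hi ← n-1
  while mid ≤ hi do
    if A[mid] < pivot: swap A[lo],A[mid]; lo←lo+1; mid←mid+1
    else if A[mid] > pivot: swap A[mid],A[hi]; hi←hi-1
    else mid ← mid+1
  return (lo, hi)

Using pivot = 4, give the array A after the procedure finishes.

pivot = 4; lo=0, mid=0, hi=7
A[mid]=5>4: swap A[0],A[7]; hi=6 → [2, 9, 12, 4, 13, 8, 7, 5]
A[mid]=2<4: swap A[0],A[0]; lo=1,mid=1 → [2, 9, 12, 4, 13, 8, 7, 5]
A[mid]=9>4: swap A[1],A[6]; hi=5 → [2, 7, 12, 4, 13, 8, 9, 5]
A[mid]=7>4: swap A[1],A[5]; hi=4 → [2, 8, 12, 4, 13, 7, 9, 5]
A[mid]=8>4: swap A[1],A[4]; hi=3 → [2, 13, 12, 4, 8, 7, 9, 5]
A[mid]=13>4: swap A[1],A[3]; hi=2 → [2, 4, 12, 13, 8, 7, 9, 5]
A[mid]=4=4: mid=2
A[mid]=12>4: swap A[2],A[2]; hi=1 → [2, 4, 12, 13, 8, 7, 9, 5]
end: lo=1, hi=1; A = [2, 4, 12, 13, 8, 7, 9, 5]

[2, 4, 12, 13, 8, 7, 9, 5]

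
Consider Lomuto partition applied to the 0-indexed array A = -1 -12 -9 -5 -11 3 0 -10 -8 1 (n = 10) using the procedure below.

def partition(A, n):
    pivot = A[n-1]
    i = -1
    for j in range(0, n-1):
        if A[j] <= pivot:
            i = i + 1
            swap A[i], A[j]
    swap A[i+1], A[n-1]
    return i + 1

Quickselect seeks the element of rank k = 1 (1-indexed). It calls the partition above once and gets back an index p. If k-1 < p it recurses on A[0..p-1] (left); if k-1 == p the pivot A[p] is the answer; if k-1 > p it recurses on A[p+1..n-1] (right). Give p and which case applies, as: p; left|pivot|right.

pivot=1, i=-1
j=0: -1≤1, i=0, swap(0,0) ⇒ -1 -12 -9 -5 -11 3 0 -10 -8 1
j=1: -12≤1, i=1, swap(1,1) ⇒ -1 -12 -9 -5 -11 3 0 -10 -8 1
j=2: -9≤1, i=2, swap(2,2) ⇒ -1 -12 -9 -5 -11 3 0 -10 -8 1
j=3: -5≤1, i=3, swap(3,3) ⇒ -1 -12 -9 -5 -11 3 0 -10 -8 1
j=4: -11≤1, i=4, swap(4,4) ⇒ -1 -12 -9 -5 -11 3 0 -10 -8 1
j=5: 3>1, skip
j=6: 0≤1, i=5, swap(5,6) ⇒ -1 -12 -9 -5 -11 0 3 -10 -8 1
j=7: -10≤1, i=6, swap(6,7) ⇒ -1 -12 -9 -5 -11 0 -10 3 -8 1
j=8: -8≤1, i=7, swap(7,8) ⇒ -1 -12 -9 -5 -11 0 -10 -8 3 1
swap(8,9) ⇒ -1 -12 -9 -5 -11 0 -10 -8 1 3; return 8
p = 8; k-1 = 0 < 8 ⇒ left

8; left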